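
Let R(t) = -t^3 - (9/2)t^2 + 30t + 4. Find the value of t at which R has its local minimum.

-5

R'(t) = -3t^2 - 9t + 30. Setting R'(t) = 0 gives t ∈ {-5, 2}.
Since R''(t) = -6t - 9, we get R''(-5) = 21 > 0 ⇒ local minimum; R''(2) = -21 < 0 ⇒ local maximum.
The local minimum is R(-5) = -267/2.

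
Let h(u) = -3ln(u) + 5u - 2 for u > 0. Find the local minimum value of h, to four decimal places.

h'(u) = -3/u + 5 = 0 gives u = 3/5.
h''(u) = 3/u², which is positive for u > 0, so this is a local minimum.
h(3/5) = -3·ln(3/5) + 3 - 2 ≈ 2.5325.

2.5325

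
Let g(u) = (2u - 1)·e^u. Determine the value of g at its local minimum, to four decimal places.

By the product rule, g'(u) = (2u + 1)·e^u. Since e^u > 0, the only critical point is u = -1/2.
g''(-1/2) has the same sign as 2 > 0, so this is a local minimum.
g(-1/2) = (-2)·e^(-1/2) ≈ -1.2131.

-1.2131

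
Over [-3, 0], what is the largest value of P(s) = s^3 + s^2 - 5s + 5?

P'(s) = 3s^2 + 2s - 5, whose only zero in [-3, 0] is s = -5/3.
Candidates: P(-3) = 2,  P(-5/3) = 310/27,  P(0) = 5.
The maximum over the interval is 310/27, attained at s = -5/3.

310/27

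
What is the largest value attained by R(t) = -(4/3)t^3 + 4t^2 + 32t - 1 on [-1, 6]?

317/3

Differentiating, R'(t) = -4t^2 + 8t + 32; whose only zero in [-1, 6] is t = 4.
Evaluating at the critical points and endpoints: R(-1) = -83/3, R(4) = 317/3, R(6) = 47.
The maximum over the interval is 317/3, attained at t = 4.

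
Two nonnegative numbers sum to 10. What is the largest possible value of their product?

25

With x + y = 10, the product is P(x) = x(10 − x).
P'(x) = 10 − 2x = 0 gives x = 5; P'' = −2 < 0, so this is the maximum.
P = 5·5 = 25.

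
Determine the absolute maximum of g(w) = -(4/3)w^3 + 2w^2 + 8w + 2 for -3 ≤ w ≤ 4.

The derivative is -4w^2 + 4w + 8, which vanishes at w = -1 and w = 2.
Compare values at every candidate in [-3, 4]: g(-3) = 32, g(-1) = -8/3, g(2) = 46/3, g(4) = -58/3.
Hence the absolute maximum is 32 at w = -3.

32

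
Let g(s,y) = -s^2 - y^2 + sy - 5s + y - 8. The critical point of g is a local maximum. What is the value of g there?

-1

∂g/∂s = -2s + y - 5 = 0 and ∂g/∂y = s - 2y + 1 = 0, so (s, y) = (-3, -1).
The Hessian has g_{ss} = -2, g_{yy} = -2, g_{sy} = 1, giving D = 3 > 0 with g_{ss} < 0, so the point is a local maximum.
g(-3, -1) = -1.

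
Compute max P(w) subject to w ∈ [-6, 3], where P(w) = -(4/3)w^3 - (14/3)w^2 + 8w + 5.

77

The derivative is -4w^2 - (28/3)w + 8, which vanishes at w = -3 and w = 2/3.
Candidates: P(-6) = 77; P(-3) = -25; P(2/3) = 637/81; P(3) = -49.
Hence the absolute maximum is 77 at w = -6.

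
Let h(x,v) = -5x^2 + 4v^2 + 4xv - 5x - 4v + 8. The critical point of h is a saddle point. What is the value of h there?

59/8

∂h/∂x = -10x + 4v - 5 = 0 and ∂h/∂v = 4x + 8v - 4 = 0, so (x, v) = (-1/4, 5/8).
The Hessian has h_{xx} = -10, h_{vv} = 8, h_{xv} = 4, giving D = -96 < 0, so the point is a saddle point.
h(-1/4, 5/8) = 59/8.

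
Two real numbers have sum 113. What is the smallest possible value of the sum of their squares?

With a + b = 113, a^2 + b^2 = a^2 + (113 − a)^2.
The derivative 2a − 2(113 − a) = 4a − 226 vanishes at a = 113/2; second derivative 4 > 0, a minimum.
The minimum is 2·(113/2)^2 = 12769/2.

12769/2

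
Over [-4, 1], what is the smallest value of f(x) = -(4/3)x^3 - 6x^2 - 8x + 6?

-28/3

f'(x) = -4x^2 - 12x - 8, which vanishes at x = -2 and x = -1.
Candidates: f(-4) = 82/3, f(-2) = 26/3, f(-1) = 28/3, f(1) = -28/3.
The minimum over the interval is -28/3, attained at x = 1.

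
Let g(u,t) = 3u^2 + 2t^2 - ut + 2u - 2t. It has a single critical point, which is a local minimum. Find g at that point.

∂g/∂u = 6u - t + 2 = 0 and ∂g/∂t = -u + 4t - 2 = 0, so (u, t) = (-6/23, 10/23).
The Hessian has g_{uu} = 6, g_{tt} = 4, g_{ut} = -1, giving D = 23 > 0 with g_{uu} > 0, so the point is a local minimum.
g(-6/23, 10/23) = -16/23.

-16/23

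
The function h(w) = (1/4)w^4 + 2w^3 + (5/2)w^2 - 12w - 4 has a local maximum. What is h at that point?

h'(w) = w^3 + 6w^2 + 5w - 12 = 0 at w = -4, -3, 1.
Since h''(w) = 3w^2 + 12w + 5, we get h''(-4) = 5 > 0 ⇒ local minimum; h''(-3) = -4 < 0 ⇒ local maximum; h''(1) = 20 > 0 ⇒ local minimum.
The local maximum is h(-3) = 83/4.

83/4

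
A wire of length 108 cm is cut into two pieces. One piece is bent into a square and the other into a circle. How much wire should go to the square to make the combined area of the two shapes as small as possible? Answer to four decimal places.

60.4907

Let x be the length used for the square. Square side x/4; circle radius (108−x)/(2π).
A(x) = (x/4)² + π·((108−x)/(2π))² = x²/16 + (108−x)²/(4π) for 0 ≤ x ≤ 108. A'(x) = x/8 − (108−x)/(2π) = 0 gives x = 4·108/(π+4) ≈ 60.4907.
A'' = 1/8 + 1/(2π) > 0, so this gives the minimum combined area; x ≈ 60.4907 cm to the square.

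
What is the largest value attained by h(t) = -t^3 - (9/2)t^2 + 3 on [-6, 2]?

Differentiating, h'(t) = -3t^2 - 9t; which vanishes at t = -3 and t = 0.
Candidates: h(-6) = 57,  h(-3) = -21/2,  h(0) = 3,  h(2) = -23.
The maximum over the interval is 57, attained at t = -6.

57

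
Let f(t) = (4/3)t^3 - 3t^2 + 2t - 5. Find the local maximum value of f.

Critical points: f'(t) = 4t^2 - 6t + 2 vanishes at t = 1/2, 1.
Since f''(t) = 8t - 6, we get f''(1/2) = -2 < 0 ⇒ local maximum; f''(1) = 2 > 0 ⇒ local minimum.
Thus f has its local maximum at t = 1/2, with value -55/12.

-55/12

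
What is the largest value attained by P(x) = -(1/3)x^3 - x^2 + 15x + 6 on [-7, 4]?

33

Differentiating, P'(x) = -x^2 - 2x + 15; which vanishes at x = -5 and x = 3.
Compare values at every candidate in [-7, 4]: P(-7) = -101/3; P(-5) = -157/3; P(3) = 33; P(4) = 86/3.
The maximum over the interval is 33, attained at x = 3.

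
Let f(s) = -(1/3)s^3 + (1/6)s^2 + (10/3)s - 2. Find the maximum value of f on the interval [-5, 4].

f'(s) = -s^2 + (1/3)s + 10/3, which vanishes at s = -5/3 and s = 2.
Compare values at every candidate in [-5, 4]: f(-5) = 163/6,  f(-5/3) = -899/162,  f(2) = 8/3,  f(4) = -22/3.
The maximum over the interval is 163/6, attained at s = -5.

163/6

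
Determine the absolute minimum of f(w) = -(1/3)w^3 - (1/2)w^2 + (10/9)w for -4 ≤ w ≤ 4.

The derivative is -w^2 - w + 10/9, which vanishes at w = -5/3 and w = 2/3.
Compare values at every candidate in [-4, 4]: f(-4) = 80/9; f(-5/3) = -275/162; f(2/3) = 34/81; f(4) = -224/9.
The minimum over the interval is -224/9, attained at w = 4.

-224/9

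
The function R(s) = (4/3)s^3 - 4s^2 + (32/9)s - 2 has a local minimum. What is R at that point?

-98/81

Critical points: R'(s) = 4s^2 - 8s + 32/9 vanishes at s = 2/3, 4/3.
Second-derivative test with R''(s) = 8s - 8: R''(2/3) = -8/3 < 0 ⇒ local maximum; R''(4/3) = 8/3 > 0 ⇒ local minimum.
So the local minimum value is R(4/3) = -98/81.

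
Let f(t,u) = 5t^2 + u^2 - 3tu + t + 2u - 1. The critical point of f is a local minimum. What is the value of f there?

∂f/∂t = 10t - 3u + 1 = 0 and ∂f/∂u = -3t + 2u + 2 = 0, so (t, u) = (-8/11, -23/11).
The Hessian has f_{tt} = 10, f_{uu} = 2, f_{tu} = -3, giving D = 11 > 0 with f_{tt} > 0, so the point is a local minimum.
f(-8/11, -23/11) = -38/11.

-38/11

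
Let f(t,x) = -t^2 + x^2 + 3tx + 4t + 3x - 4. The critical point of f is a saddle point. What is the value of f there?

∂f/∂t = -2t + 3x + 4 = 0 and ∂f/∂x = 3t + 2x + 3 = 0, so (t, x) = (-1/13, -18/13).
The Hessian has f_{tt} = -2, f_{xx} = 2, f_{tx} = 3, giving D = -13 < 0, so the point is a saddle point.
f(-1/13, -18/13) = -81/13.

-81/13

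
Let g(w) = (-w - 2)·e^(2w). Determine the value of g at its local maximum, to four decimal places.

g'(w) = (-1)·e^(2w) + (-w - 2)·2·e^(2w) = (-2w - 5)·e^(2w). Since e^(2w) > 0, the only critical point is w = -5/2.
g''(-5/2) has the same sign as -2 < 0, so this is a local maximum.
g(-5/2) = (1/2)·e^(-5) ≈ 0.0034.

0.0034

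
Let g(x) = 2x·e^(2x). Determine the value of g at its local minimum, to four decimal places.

g'(x) = 2·e^(2x) + (2x)·2·e^(2x) = (4x + 2)·e^(2x). Since e^(2x) > 0, the only critical point is x = -1/2.
g''(-1/2) has the same sign as 4 > 0, so this is a local minimum.
g(-1/2) = (-1)·e^(-1) ≈ -0.3679.

-0.3679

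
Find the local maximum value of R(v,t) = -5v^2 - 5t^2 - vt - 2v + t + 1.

14/11

∂R/∂v = -10v - t - 2 = 0 and ∂R/∂t = -v - 10t + 1 = 0, so (v, t) = (-7/33, 4/33).
The Hessian has R_{vv} = -10, R_{tt} = -10, R_{vt} = -1, giving D = 99 > 0 with R_{vv} < 0, so the point is a local maximum.
R(-7/33, 4/33) = 14/11.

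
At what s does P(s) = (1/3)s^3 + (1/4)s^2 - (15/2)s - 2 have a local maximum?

-3

Critical points: P'(s) = s^2 + (1/2)s - 15/2 vanishes at s = -3, 5/2.
Since P''(s) = 2s + 1/2, we get P''(-3) = -11/2 < 0 ⇒ local maximum; P''(5/2) = 11/2 > 0 ⇒ local minimum.
So the local maximum value is P(-3) = 55/4.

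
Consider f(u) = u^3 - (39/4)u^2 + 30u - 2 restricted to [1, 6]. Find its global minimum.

77/4

Differentiating, f'(u) = 3u^2 - (39/2)u + 30; which vanishes at u = 5/2 and u = 4.
Candidates: f(1) = 77/4; f(5/2) = 443/16; f(4) = 26; f(6) = 43.
Hence the absolute minimum is 77/4 at u = 1.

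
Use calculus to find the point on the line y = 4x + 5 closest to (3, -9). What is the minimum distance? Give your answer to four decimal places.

6.3059

Minimize D(x)^2 = (x - 3)^2 + (4x + 14)^2.
d/dx[D^2] = 2(x - 3) + 2·4·(4x + 14) = 0 ⇒ x = -53/17.
Then y = -127/17 and the distance is √(676/17) ≈ 6.3059.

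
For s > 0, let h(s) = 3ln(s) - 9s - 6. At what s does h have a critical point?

h'(s) = 3/s − 9 = 0 gives s = 1/3.
h''(s) = -3/s², which is negative for s > 0, so this is a local maximum.
h(1/3) = 3·ln(1/3) - 3 - 6 ≈ -12.2958.

1/3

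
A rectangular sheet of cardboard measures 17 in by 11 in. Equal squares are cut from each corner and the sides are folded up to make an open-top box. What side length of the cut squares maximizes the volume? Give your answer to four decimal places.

With cut size x, the volume is V(x) = x(17 − 2x)(11 − 2x) for 0 < x < 5.5.
V'(x) = 12x^2 − 112x + 187. Setting V'(x) = 0 gives x ≈ 2.1778 (the root in (0, 5.5)).
V''(x) = 24x − 112 is negative there, so this is the maximum; V ≈ 182.9667.

2.1778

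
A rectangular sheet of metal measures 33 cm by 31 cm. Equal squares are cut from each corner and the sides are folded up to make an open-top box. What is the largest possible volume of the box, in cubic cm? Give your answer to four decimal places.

With cut size x, the volume is V(x) = x(33 − 2x)(31 − 2x) for 0 < x < 15.5.
V'(x) = 12x^2 − 256x + 1023. Setting V'(x) = 0 gives x ≈ 5.3255 (the root in (0, 15.5)).
V''(x) = 24x − 256 is negative there, so this is the maximum; V ≈ 2421.9298.

2421.9298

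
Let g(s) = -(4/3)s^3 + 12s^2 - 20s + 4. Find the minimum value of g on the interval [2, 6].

4/3

Differentiating, g'(s) = -4s^2 + 24s - 20; whose only zero in [2, 6] is s = 5.
Evaluating at the critical points and endpoints: g(2) = 4/3,  g(5) = 112/3,  g(6) = 28.
The minimum over the interval is 4/3, attained at s = 2.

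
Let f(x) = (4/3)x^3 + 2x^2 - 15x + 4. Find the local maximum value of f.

199/6

f'(x) = 4x^2 + 4x - 15 = 0 at x = -5/2, 3/2.
Second-derivative test with f''(x) = 8x + 4: f''(-5/2) = -16 < 0 ⇒ local maximum; f''(3/2) = 16 > 0 ⇒ local minimum.
The local maximum is f(-5/2) = 199/6.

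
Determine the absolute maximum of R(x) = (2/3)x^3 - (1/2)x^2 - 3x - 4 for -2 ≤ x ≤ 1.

R'(x) = 2x^2 - x - 3, whose only zero in [-2, 1] is x = -1.
Candidates: R(-2) = -16/3,  R(-1) = -13/6,  R(1) = -41/6.
So the maximum is R(-1) = -13/6.

-13/6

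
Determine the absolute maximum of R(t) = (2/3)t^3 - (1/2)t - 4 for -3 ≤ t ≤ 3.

25/2

Differentiating, R'(t) = 2t^2 - 1/2; which vanishes at t = -1/2 and t = 1/2.
Candidates: R(-3) = -41/2,  R(-1/2) = -23/6,  R(1/2) = -25/6,  R(3) = 25/2.
The maximum over the interval is 25/2, attained at t = 3.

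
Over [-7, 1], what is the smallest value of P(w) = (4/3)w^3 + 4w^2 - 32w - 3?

Differentiating, P'(w) = 4w^2 + 8w - 32; whose only zero in [-7, 1] is w = -4.
Evaluating at the critical points and endpoints: P(-7) = -121/3, P(-4) = 311/3, P(1) = -89/3.
So the minimum is P(-7) = -121/3.

-121/3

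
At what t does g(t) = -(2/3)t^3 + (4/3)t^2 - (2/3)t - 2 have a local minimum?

g'(t) = -2t^2 + (8/3)t - 2/3. Setting g'(t) = 0 gives t ∈ {1/3, 1}.
g''(t) = -4t + 8/3. g''(1/3) = 4/3 > 0 ⇒ local minimum; g''(1) = -4/3 < 0 ⇒ local maximum.
Thus g has its local minimum at t = 1/3, with value -170/81.

1/3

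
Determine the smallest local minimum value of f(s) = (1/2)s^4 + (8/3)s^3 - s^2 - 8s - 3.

-89/3

Critical points: f'(s) = 2s^3 + 8s^2 - 2s - 8 vanishes at s = -4, -1, 1.
Since f''(s) = 6s^2 + 16s - 2, we get f''(-4) = 30 > 0 ⇒ local minimum; f''(-1) = -12 < 0 ⇒ local maximum; f''(1) = 20 > 0 ⇒ local minimum.
So the smallest local minimum value is f(-4) = -89/3.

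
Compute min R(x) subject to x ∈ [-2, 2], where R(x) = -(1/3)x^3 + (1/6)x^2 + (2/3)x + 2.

4/3

R'(x) = -x^2 + (1/3)x + 2/3, which vanishes at x = -2/3 and x = 1.
Compare values at every candidate in [-2, 2]: R(-2) = 4,  R(-2/3) = 140/81,  R(1) = 5/2,  R(2) = 4/3.
The minimum over the interval is 4/3, attained at x = 2.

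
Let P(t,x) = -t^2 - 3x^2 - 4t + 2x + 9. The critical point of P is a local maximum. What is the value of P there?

40/3

∂P/∂t = -2t - 4 = 0 and ∂P/∂x = -6x + 2 = 0, so (t, x) = (-2, 1/3).
The Hessian has P_{tt} = -2, P_{xx} = -6, P_{tx} = 0, giving D = 12 > 0 with P_{tt} < 0, so the point is a local maximum.
P(-2, 1/3) = 40/3.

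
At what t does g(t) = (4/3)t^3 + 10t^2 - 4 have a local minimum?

Critical points: g'(t) = 4t^2 + 20t vanishes at t = -5, 0.
g''(t) = 8t + 20. g''(-5) = -20 < 0 ⇒ local maximum; g''(0) = 20 > 0 ⇒ local minimum.
The local minimum is g(0) = -4.

0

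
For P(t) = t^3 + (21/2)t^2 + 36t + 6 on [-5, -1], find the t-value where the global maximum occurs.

-1

P'(t) = 3t^2 + 21t + 36, which vanishes at t = -4 and t = -3.
Evaluating at the critical points and endpoints: P(-5) = -73/2; P(-4) = -34; P(-3) = -69/2; P(-1) = -41/2.
So the maximum is P(-1) = -41/2.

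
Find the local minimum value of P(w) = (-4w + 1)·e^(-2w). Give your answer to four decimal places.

-0.4463

Differentiating with the product rule gives P'(w) = (8w - 6)·e^(-2w). Since e^(-2w) > 0, the only critical point is w = 3/4.
P''(3/4) has the same sign as 8 > 0, so this is a local minimum.
P(3/4) = (-2)·e^(-3/2) ≈ -0.4463.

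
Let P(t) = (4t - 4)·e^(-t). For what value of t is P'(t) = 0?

P'(t) = 4·e^(-t) + (4t - 4)·(-1)·e^(-t) = (-4t + 8)·e^(-t). Since e^(-t) > 0, the only critical point is t = 2.
P''(2) has the same sign as -4 < 0, so this is a local maximum.
P(2) = (4)·e^(-2) ≈ 0.5413.

2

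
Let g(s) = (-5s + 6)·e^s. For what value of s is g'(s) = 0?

g'(s) = (-5)·e^s + (-5s + 6)·1·e^s = (-5s + 1)·e^s. Since e^s > 0, the only critical point is s = 1/5.
g''(1/5) has the same sign as -5 < 0, so this is a local maximum.
g(1/5) = (5)·e^(1/5) ≈ 6.1070.

1/5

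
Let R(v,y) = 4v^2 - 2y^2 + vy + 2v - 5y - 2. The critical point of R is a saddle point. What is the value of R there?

∂R/∂v = 8v + y + 2 = 0 and ∂R/∂y = v - 4y - 5 = 0, so (v, y) = (-1/11, -14/11).
The Hessian has R_{vv} = 8, R_{yy} = -4, R_{vy} = 1, giving D = -33 < 0, so the point is a saddle point.
R(-1/11, -14/11) = 12/11.

12/11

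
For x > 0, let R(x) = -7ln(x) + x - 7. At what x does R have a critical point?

7

R'(x) = -7/x + 1 = 0 gives x = 7.
R''(x) = 7/x², which is positive for x > 0, so this is a local minimum.
R(7) = -7·ln(7) + 7 - 7 ≈ -13.6214.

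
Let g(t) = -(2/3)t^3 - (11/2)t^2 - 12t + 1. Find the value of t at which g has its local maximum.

g'(t) = -2t^2 - 11t - 12 = 0 at t = -4, -3/2.
Since g''(t) = -4t - 11, we get g''(-4) = 5 > 0 ⇒ local minimum; g''(-3/2) = -5 < 0 ⇒ local maximum.
The local maximum is g(-3/2) = 71/8.

-3/2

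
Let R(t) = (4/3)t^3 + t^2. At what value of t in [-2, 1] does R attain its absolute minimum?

R'(t) = 4t^2 + 2t, which vanishes at t = -1/2 and t = 0.
Compare values at every candidate in [-2, 1]: R(-2) = -20/3; R(-1/2) = 1/12; R(0) = 0; R(1) = 7/3.
So the minimum is R(-2) = -20/3.

-2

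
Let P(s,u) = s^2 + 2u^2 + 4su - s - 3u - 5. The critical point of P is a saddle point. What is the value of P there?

∂P/∂s = 2s + 4u - 1 = 0 and ∂P/∂u = 4s + 4u - 3 = 0, so (s, u) = (1, -1/4).
The Hessian has P_{ss} = 2, P_{uu} = 4, P_{su} = 4, giving D = -8 < 0, so the point is a saddle point.
P(1, -1/4) = -41/8.

-41/8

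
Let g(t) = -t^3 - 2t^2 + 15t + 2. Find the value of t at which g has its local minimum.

g'(t) = -3t^2 - 4t + 15 = 0 at t = -3, 5/3.
Since g''(t) = -6t - 4, we get g''(-3) = 14 > 0 ⇒ local minimum; g''(5/3) = -14 < 0 ⇒ local maximum.
The local minimum is g(-3) = -34.

-3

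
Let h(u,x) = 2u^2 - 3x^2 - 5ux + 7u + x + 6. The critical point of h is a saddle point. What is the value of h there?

∂h/∂u = 4u - 5x + 7 = 0 and ∂h/∂x = -5u - 6x + 1 = 0, so (u, x) = (-37/49, 39/49).
The Hessian has h_{uu} = 4, h_{xx} = -6, h_{ux} = -5, giving D = -49 < 0, so the point is a saddle point.
h(-37/49, 39/49) = 184/49.

184/49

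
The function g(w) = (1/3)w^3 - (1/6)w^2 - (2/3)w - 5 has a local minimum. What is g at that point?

Critical points: g'(w) = w^2 - (1/3)w - 2/3 vanishes at w = -2/3, 1.
Second-derivative test with g''(w) = 2w - 1/3: g''(-2/3) = -5/3 < 0 ⇒ local maximum; g''(1) = 5/3 > 0 ⇒ local minimum.
Thus g has its local minimum at w = 1, with value -11/2.

-11/2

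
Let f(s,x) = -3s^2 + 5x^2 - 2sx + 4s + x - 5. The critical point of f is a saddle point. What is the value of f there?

-235/64

∂f/∂s = -6s - 2x + 4 = 0 and ∂f/∂x = -2s + 10x + 1 = 0, so (s, x) = (21/32, 1/32).
The Hessian has f_{ss} = -6, f_{xx} = 10, f_{sx} = -2, giving D = -64 < 0, so the point is a saddle point.
f(21/32, 1/32) = -235/64.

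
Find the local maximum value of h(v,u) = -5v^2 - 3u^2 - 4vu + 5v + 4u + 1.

∂h/∂v = -10v - 4u + 5 = 0 and ∂h/∂u = -4v - 6u + 4 = 0, so (v, u) = (7/22, 5/11).
The Hessian has h_{vv} = -10, h_{uu} = -6, h_{vu} = -4, giving D = 44 > 0 with h_{vv} < 0, so the point is a local maximum.
h(7/22, 5/11) = 119/44.

119/44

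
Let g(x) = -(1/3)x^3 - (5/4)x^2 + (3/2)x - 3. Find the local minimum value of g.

g'(x) = -x^2 - (5/2)x + 3/2. Setting g'(x) = 0 gives x ∈ {-3, 1/2}.
g''(x) = -2x - 5/2. g''(-3) = 7/2 > 0 ⇒ local minimum; g''(1/2) = -7/2 < 0 ⇒ local maximum.
The local minimum is g(-3) = -39/4.

-39/4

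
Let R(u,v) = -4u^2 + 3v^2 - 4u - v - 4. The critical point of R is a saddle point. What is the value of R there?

-37/12

∂R/∂u = -8u - 4 = 0 and ∂R/∂v = 6v - 1 = 0, so (u, v) = (-1/2, 1/6).
The Hessian has R_{uu} = -8, R_{vv} = 6, R_{uv} = 0, giving D = -48 < 0, so the point is a saddle point.
R(-1/2, 1/6) = -37/12.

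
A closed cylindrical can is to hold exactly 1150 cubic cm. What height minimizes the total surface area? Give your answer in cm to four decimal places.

11.3554

With radius r and height h, πr²h = 1150 so h = 1150/(πr²), and S(r) = 2πr² + 2πrh = 2πr² + 2·1150/r.
S'(r) = 4πr − 2·1150/r² = 0 ⇒ r³ = 1150/(2π), so r ≈ 5.6777 and h = 2r ≈ 11.3554.
S''(r) = 4π + 4·1150/r³ > 0, so this is the minimum; S ≈ 607.6401.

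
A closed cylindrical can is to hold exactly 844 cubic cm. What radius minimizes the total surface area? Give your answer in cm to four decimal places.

5.1214

With radius r and height h, πr²h = 844 so h = 844/(πr²), and S(r) = 2πr² + 2πrh = 2πr² + 2·844/r.
S'(r) = 4πr − 2·844/r² = 0 ⇒ r³ = 844/(2π), so r ≈ 5.1214 and h = 2r ≈ 10.2428.
S''(r) = 4π + 4·844/r³ > 0, so this is the minimum; S ≈ 494.3974.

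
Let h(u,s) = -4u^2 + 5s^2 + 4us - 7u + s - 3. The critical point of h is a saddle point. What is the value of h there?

∂h/∂u = -8u + 4s - 7 = 0 and ∂h/∂s = 4u + 10s + 1 = 0, so (u, s) = (-37/48, 5/24).
The Hessian has h_{uu} = -8, h_{ss} = 10, h_{us} = 4, giving D = -96 < 0, so the point is a saddle point.
h(-37/48, 5/24) = -19/96.

-19/96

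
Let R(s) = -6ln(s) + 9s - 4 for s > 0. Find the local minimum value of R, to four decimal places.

R'(s) = -6/s + 9 = 0 gives s = 2/3.
R''(s) = 6/s², which is positive for s > 0, so this is a local minimum.
R(2/3) = -6·ln(2/3) + 6 - 4 ≈ 4.4328.

4.4328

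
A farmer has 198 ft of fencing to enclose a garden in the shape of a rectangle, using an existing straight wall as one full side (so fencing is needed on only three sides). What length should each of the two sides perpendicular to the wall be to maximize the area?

99/2

Let the sides perpendicular to the wall have length x and the parallel side y, so 2x + y = 198 and the area is A = xy = x(198 − 2x).
A'(x) = 198 − 4x = 0 gives x = 99/2, and A''(x) = −4 < 0 confirms a maximum.
Then y = 198 − 2·99/2 = 99 and A = 9801/2.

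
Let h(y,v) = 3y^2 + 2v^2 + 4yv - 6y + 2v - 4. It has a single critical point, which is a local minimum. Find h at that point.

∂h/∂y = 6y + 4v - 6 = 0 and ∂h/∂v = 4y + 4v + 2 = 0, so (y, v) = (4, -9/2).
The Hessian has h_{yy} = 6, h_{vv} = 4, h_{yv} = 4, giving D = 8 > 0 with h_{yy} > 0, so the point is a local minimum.
h(4, -9/2) = -41/2.

-41/2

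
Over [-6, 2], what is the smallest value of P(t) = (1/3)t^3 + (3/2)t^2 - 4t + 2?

-1/6

Differentiating, P'(t) = t^2 + 3t - 4; which vanishes at t = -4 and t = 1.
Candidates: P(-6) = 8, P(-4) = 62/3, P(1) = -1/6, P(2) = 8/3.
So the minimum is P(1) = -1/6.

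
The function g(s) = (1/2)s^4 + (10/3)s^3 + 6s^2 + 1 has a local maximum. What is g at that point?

19/3

g'(s) = 2s^3 + 10s^2 + 12s. Setting g'(s) = 0 gives s ∈ {-3, -2, 0}.
Second-derivative test with g''(s) = 6s^2 + 20s + 12: g''(-3) = 6 > 0 ⇒ local minimum; g''(-2) = -4 < 0 ⇒ local maximum; g''(0) = 12 > 0 ⇒ local minimum.
The local maximum is g(-2) = 19/3.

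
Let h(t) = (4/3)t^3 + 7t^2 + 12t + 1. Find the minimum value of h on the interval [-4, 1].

-61/3

The derivative is 4t^2 + 14t + 12, which vanishes at t = -2 and t = -3/2.
Compare values at every candidate in [-4, 1]: h(-4) = -61/3,  h(-2) = -17/3,  h(-3/2) = -23/4,  h(1) = 64/3.
Hence the absolute minimum is -61/3 at t = -4.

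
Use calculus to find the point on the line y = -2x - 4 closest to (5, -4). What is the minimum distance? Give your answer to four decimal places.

Minimize D(x)^2 = (x - 5)^2 + (-2x)^2.
d/dx[D^2] = 2(x - 5) + 2·(-2)·(-2x) = 0 ⇒ x = 1.
Then y = -6 and the distance is √(20) ≈ 4.4721.

4.4721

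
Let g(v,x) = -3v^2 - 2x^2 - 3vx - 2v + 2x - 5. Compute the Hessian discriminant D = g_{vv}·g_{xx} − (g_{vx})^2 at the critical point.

15

∂g/∂v = -6v - 3x - 2 = 0 and ∂g/∂x = -3v - 4x + 2 = 0, so (v, x) = (-14/15, 6/5).
The Hessian has g_{vv} = -6, g_{xx} = -4, g_{vx} = -3, giving D = 15 > 0 with g_{vv} < 0, so the point is a local maximum.
D = (-6)·(-4) − (-3)^2 = 15.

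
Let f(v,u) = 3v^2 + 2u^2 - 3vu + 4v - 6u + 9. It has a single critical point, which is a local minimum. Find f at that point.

∂f/∂v = 6v - 3u + 4 = 0 and ∂f/∂u = -3v + 4u - 6 = 0, so (v, u) = (2/15, 8/5).
The Hessian has f_{vv} = 6, f_{uu} = 4, f_{vu} = -3, giving D = 15 > 0 with f_{vv} > 0, so the point is a local minimum.
f(2/15, 8/5) = 67/15.

67/15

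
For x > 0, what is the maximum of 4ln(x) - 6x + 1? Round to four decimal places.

-4.6219

h'(x) = 4/x − 6 = 0 gives x = 2/3.
h''(x) = -4/x², which is negative for x > 0, so this is a local maximum.
h(2/3) = 4·ln(2/3) - 4 + 1 ≈ -4.6219.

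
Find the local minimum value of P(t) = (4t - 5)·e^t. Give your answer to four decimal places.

P'(t) = 4·e^t + (4t - 5)·1·e^t = (4t - 1)·e^t. Since e^t > 0, the only critical point is t = 1/4.
P''(1/4) has the same sign as 4 > 0, so this is a local minimum.
P(1/4) = (-4)·e^(1/4) ≈ -5.1361.

-5.1361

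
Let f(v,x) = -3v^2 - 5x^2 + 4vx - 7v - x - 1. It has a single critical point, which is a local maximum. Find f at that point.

∂f/∂v = -6v + 4x - 7 = 0 and ∂f/∂x = 4v - 10x - 1 = 0, so (v, x) = (-37/22, -17/22).
The Hessian has f_{vv} = -6, f_{xx} = -10, f_{vx} = 4, giving D = 44 > 0 with f_{vv} < 0, so the point is a local maximum.
f(-37/22, -17/22) = 58/11.

58/11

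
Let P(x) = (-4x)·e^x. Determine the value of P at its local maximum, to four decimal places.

By the product rule, P'(x) = (-4x - 4)·e^x. Since e^x > 0, the only critical point is x = -1.
P''(-1) has the same sign as -4 < 0, so this is a local maximum.
P(-1) = (4)·e^(-1) ≈ 1.4715.

1.4715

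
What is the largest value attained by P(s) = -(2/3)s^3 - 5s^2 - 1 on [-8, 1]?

61/3

Differentiating, P'(s) = -2s^2 - 10s; which vanishes at s = -5 and s = 0.
Evaluating at the critical points and endpoints: P(-8) = 61/3, P(-5) = -128/3, P(0) = -1, P(1) = -20/3.
So the maximum is P(-8) = 61/3.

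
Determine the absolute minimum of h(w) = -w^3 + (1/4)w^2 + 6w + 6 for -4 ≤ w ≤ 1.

Differentiating, h'(w) = -3w^2 + (1/2)w + 6; whose only zero in [-4, 1] is w = -4/3.
Candidates: h(-4) = 50; h(-4/3) = 22/27; h(1) = 45/4.
The minimum over the interval is 22/27, attained at w = -4/3.

22/27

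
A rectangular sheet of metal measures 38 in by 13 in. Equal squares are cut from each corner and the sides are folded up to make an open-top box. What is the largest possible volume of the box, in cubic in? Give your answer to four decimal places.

672.3771

With cut size x, the volume is V(x) = x(38 − 2x)(13 − 2x) for 0 < x < 6.5.
V'(x) = 12x^2 − 204x + 494. Setting V'(x) = 0 gives x ≈ 2.9248 (the root in (0, 6.5)).
V''(x) = 24x − 204 is negative there, so this is the maximum; V ≈ 672.3771.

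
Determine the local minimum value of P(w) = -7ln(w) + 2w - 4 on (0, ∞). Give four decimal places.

P'(w) = -7/w + 2 = 0 gives w = 7/2.
P''(w) = 7/w², which is positive for w > 0, so this is a local minimum.
P(7/2) = -7·ln(7/2) + 7 - 4 ≈ -5.7693.

-5.7693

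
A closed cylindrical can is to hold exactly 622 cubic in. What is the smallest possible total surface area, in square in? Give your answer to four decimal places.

403.3742

With radius r and height h, πr²h = 622 so h = 622/(πr²), and S(r) = 2πr² + 2πrh = 2πr² + 2·622/r.
S'(r) = 4πr − 2·622/r² = 0 ⇒ r³ = 622/(2π), so r ≈ 4.6260 and h = 2r ≈ 9.2520.
S''(r) = 4π + 4·622/r³ > 0, so this is the minimum; S ≈ 403.3742.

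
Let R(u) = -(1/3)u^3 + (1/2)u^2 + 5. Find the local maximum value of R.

R'(u) = -u^2 + u = 0 at u = 0, 1.
Since R''(u) = -2u + 1, we get R''(0) = 1 > 0 ⇒ local minimum; R''(1) = -1 < 0 ⇒ local maximum.
Thus R has its local maximum at u = 1, with value 31/6.

31/6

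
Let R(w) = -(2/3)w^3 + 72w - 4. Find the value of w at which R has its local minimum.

R'(w) = -2w^2 + 72 = 0 at w = -6, 6.
Second-derivative test with R''(w) = -4w: R''(-6) = 24 > 0 ⇒ local minimum; R''(6) = -24 < 0 ⇒ local maximum.
The local minimum is R(-6) = -292.

-6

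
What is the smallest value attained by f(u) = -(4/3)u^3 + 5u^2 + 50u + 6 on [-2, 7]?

The derivative is -4u^2 + 10u + 50, whose only zero in [-2, 7] is u = 5.
Candidates: f(-2) = -190/3,  f(5) = 643/3,  f(7) = 431/3.
So the minimum is f(-2) = -190/3.

-190/3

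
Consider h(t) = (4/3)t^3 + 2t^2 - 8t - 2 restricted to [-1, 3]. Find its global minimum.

-20/3

Differentiating, h'(t) = 4t^2 + 4t - 8; whose only zero in [-1, 3] is t = 1.
Compare values at every candidate in [-1, 3]: h(-1) = 20/3, h(1) = -20/3, h(3) = 28.
The minimum over the interval is -20/3, attained at t = 1.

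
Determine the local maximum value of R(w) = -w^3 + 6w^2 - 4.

28

R'(w) = -3w^2 + 12w. Setting R'(w) = 0 gives w ∈ {0, 4}.
Second-derivative test with R''(w) = -6w + 12: R''(0) = 12 > 0 ⇒ local minimum; R''(4) = -12 < 0 ⇒ local maximum.
The local maximum is R(4) = 28.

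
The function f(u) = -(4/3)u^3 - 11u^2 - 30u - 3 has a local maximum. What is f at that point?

289/12

f'(u) = -4u^2 - 22u - 30. Setting f'(u) = 0 gives u ∈ {-3, -5/2}.
Second-derivative test with f''(u) = -8u - 22: f''(-3) = 2 > 0 ⇒ local minimum; f''(-5/2) = -2 < 0 ⇒ local maximum.
Thus f has its local maximum at u = -5/2, with value 289/12.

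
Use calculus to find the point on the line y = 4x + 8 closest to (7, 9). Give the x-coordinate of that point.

Minimize D(x)^2 = (x - 7)^2 + (4x - 1)^2.
d/dx[D^2] = 2(x - 7) + 2·4·(4x - 1) = 0 ⇒ x = 11/17.
Then y = 180/17 and the distance is √(729/17) ≈ 6.5485.

11/17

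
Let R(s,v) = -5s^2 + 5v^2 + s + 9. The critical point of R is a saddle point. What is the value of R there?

181/20

∂R/∂s = -10s + 1 = 0 and ∂R/∂v = 10v = 0, so (s, v) = (1/10, 0).
The Hessian has R_{ss} = -10, R_{vv} = 10, R_{sv} = 0, giving D = -100 < 0, so the point is a saddle point.
R(1/10, 0) = 181/20.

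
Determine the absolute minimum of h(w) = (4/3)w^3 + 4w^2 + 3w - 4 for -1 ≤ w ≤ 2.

h'(w) = 4w^2 + 8w + 3, whose only zero in [-1, 2] is w = -1/2.
Candidates: h(-1) = -13/3, h(-1/2) = -14/3, h(2) = 86/3.
The minimum over the interval is -14/3, attained at w = -1/2.

-14/3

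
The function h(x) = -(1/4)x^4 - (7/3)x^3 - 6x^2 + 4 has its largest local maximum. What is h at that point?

4

Critical points: h'(x) = -x^3 - 7x^2 - 12x vanishes at x = -4, -3, 0.
Second-derivative test with h''(x) = -3x^2 - 14x - 12: h''(-4) = -4 < 0 ⇒ local maximum; h''(-3) = 3 > 0 ⇒ local minimum; h''(0) = -12 < 0 ⇒ local maximum.
So the largest local maximum value is h(0) = 4.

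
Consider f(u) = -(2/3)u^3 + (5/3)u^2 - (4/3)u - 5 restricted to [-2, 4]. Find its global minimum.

Differentiating, f'(u) = -2u^2 + (10/3)u - 4/3; which vanishes at u = 2/3 and u = 1.
Compare values at every candidate in [-2, 4]: f(-2) = 29/3, f(2/3) = -433/81, f(1) = -16/3, f(4) = -79/3.
The minimum over the interval is -79/3, attained at u = 4.

-79/3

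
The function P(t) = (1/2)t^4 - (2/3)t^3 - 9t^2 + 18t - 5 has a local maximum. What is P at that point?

P'(t) = 2t^3 - 2t^2 - 18t + 18 = 0 at t = -3, 1, 3.
Since P''(t) = 6t^2 - 4t - 18, we get P''(-3) = 48 > 0 ⇒ local minimum; P''(1) = -16 < 0 ⇒ local maximum; P''(3) = 24 > 0 ⇒ local minimum.
Thus P has its local maximum at t = 1, with value 23/6.

23/6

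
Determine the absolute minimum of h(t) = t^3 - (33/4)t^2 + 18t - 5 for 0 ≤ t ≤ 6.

h'(t) = 3t^2 - (33/2)t + 18, which vanishes at t = 3/2 and t = 4.
Evaluating at the critical points and endpoints: h(0) = -5, h(3/2) = 109/16, h(4) = -1, h(6) = 22.
Hence the absolute minimum is -5 at t = 0.

-5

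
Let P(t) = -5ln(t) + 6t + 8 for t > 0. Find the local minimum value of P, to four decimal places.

P'(t) = -5/t + 6 = 0 gives t = 5/6.
P''(t) = 5/t², which is positive for t > 0, so this is a local minimum.
P(5/6) = -5·ln(5/6) + 5 + 8 ≈ 13.9116.

13.9116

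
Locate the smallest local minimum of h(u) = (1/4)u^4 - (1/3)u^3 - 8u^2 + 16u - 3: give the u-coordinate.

h'(u) = u^3 - u^2 - 16u + 16 = 0 at u = -4, 1, 4.
Second-derivative test with h''(u) = 3u^2 - 2u - 16: h''(-4) = 40 > 0 ⇒ local minimum; h''(1) = -15 < 0 ⇒ local maximum; h''(4) = 24 > 0 ⇒ local minimum.
Thus h has its smallest local minimum at u = -4, with value -329/3.

-4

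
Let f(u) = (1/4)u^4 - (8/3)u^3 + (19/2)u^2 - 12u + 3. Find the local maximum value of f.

3/4

f'(u) = u^3 - 8u^2 + 19u - 12. Setting f'(u) = 0 gives u ∈ {1, 3, 4}.
Second-derivative test with f''(u) = 3u^2 - 16u + 19: f''(1) = 6 > 0 ⇒ local minimum; f''(3) = -2 < 0 ⇒ local maximum; f''(4) = 3 > 0 ⇒ local minimum.
So the local maximum value is f(3) = 3/4.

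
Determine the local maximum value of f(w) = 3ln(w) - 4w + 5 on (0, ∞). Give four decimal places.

1.1370

f'(w) = 3/w − 4 = 0 gives w = 3/4.
f''(w) = -3/w², which is negative for w > 0, so this is a local maximum.
f(3/4) = 3·ln(3/4) - 3 + 5 ≈ 1.1370.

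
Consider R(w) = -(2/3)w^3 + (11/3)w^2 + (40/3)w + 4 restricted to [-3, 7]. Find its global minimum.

Differentiating, R'(w) = -2w^2 + (22/3)w + 40/3; which vanishes at w = -4/3 and w = 5.
Compare values at every candidate in [-3, 7]: R(-3) = 15; R(-4/3) = -460/81; R(5) = 79; R(7) = 145/3.
The minimum over the interval is -460/81, attained at w = -4/3.

-460/81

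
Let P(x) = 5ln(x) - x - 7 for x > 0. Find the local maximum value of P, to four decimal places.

P'(x) = 5/x − 1 = 0 gives x = 5.
P''(x) = -5/x², which is negative for x > 0, so this is a local maximum.
P(5) = 5·ln(5) - 5 - 7 ≈ -3.9528.

-3.9528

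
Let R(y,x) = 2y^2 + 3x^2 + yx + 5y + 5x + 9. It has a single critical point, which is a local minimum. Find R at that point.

∂R/∂y = 4y + x + 5 = 0 and ∂R/∂x = y + 6x + 5 = 0, so (y, x) = (-25/23, -15/23).
The Hessian has R_{yy} = 4, R_{xx} = 6, R_{yx} = 1, giving D = 23 > 0 with R_{yy} > 0, so the point is a local minimum.
R(-25/23, -15/23) = 107/23.

107/23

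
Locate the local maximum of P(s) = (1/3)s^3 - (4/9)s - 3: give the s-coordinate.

-2/3

Critical points: P'(s) = s^2 - 4/9 vanishes at s = -2/3, 2/3.
Second-derivative test with P''(s) = 2s: P''(-2/3) = -4/3 < 0 ⇒ local maximum; P''(2/3) = 4/3 > 0 ⇒ local minimum.
Thus P has its local maximum at s = -2/3, with value -227/81.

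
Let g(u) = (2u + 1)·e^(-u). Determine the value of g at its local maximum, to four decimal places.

1.2131

By the product rule, g'(u) = (-2u + 1)·e^(-u). Since e^(-u) > 0, the only critical point is u = 1/2.
g''(1/2) has the same sign as -2 < 0, so this is a local maximum.
g(1/2) = (2)·e^(-1/2) ≈ 1.2131.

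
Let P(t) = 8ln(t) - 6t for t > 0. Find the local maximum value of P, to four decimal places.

P'(t) = 8/t − 6 = 0 gives t = 4/3.
P''(t) = -8/t², which is negative for t > 0, so this is a local maximum.
P(4/3) = 8·ln(4/3) - 8 ≈ -5.6985.

-5.6985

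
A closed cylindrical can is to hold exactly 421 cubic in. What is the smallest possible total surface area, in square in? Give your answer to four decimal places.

With radius r and height h, πr²h = 421 so h = 421/(πr²), and S(r) = 2πr² + 2πrh = 2πr² + 2·421/r.
S'(r) = 4πr − 2·421/r² = 0 ⇒ r³ = 421/(2π), so r ≈ 4.0616 and h = 2r ≈ 8.1233.
S''(r) = 4π + 4·421/r³ > 0, so this is the minimum; S ≈ 310.9586.

310.9586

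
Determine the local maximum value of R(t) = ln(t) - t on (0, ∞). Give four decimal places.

R'(t) = 1/t − 1 = 0 gives t = 1.
R''(t) = -1/t², which is negative for t > 0, so this is a local maximum.
R(1) = 1·ln(1) - 1 ≈ -1.0000.

-1.0000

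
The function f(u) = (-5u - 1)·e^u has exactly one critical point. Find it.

-6/5

By the product rule, f'(u) = (-5u - 6)·e^u. Since e^u > 0, the only critical point is u = -6/5.
f''(-6/5) has the same sign as -5 < 0, so this is a local maximum.
f(-6/5) = (5)·e^(-6/5) ≈ 1.5060.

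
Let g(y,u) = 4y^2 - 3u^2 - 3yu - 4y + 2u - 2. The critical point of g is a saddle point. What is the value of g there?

∂g/∂y = 8y - 3u - 4 = 0 and ∂g/∂u = -3y - 6u + 2 = 0, so (y, u) = (10/19, 4/57).
The Hessian has g_{yy} = 8, g_{uu} = -6, g_{yu} = -3, giving D = -57 < 0, so the point is a saddle point.
g(10/19, 4/57) = -170/57.

-170/57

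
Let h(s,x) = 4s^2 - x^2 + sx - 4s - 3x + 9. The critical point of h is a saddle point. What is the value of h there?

161/17

∂h/∂s = 8s + x - 4 = 0 and ∂h/∂x = s - 2x - 3 = 0, so (s, x) = (11/17, -20/17).
The Hessian has h_{ss} = 8, h_{xx} = -2, h_{sx} = 1, giving D = -17 < 0, so the point is a saddle point.
h(11/17, -20/17) = 161/17.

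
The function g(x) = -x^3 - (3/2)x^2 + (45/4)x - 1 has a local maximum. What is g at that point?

73/8

Critical points: g'(x) = -3x^2 - 3x + 45/4 vanishes at x = -5/2, 3/2.
Since g''(x) = -6x - 3, we get g''(-5/2) = 12 > 0 ⇒ local minimum; g''(3/2) = -12 < 0 ⇒ local maximum.
Thus g has its local maximum at x = 3/2, with value 73/8.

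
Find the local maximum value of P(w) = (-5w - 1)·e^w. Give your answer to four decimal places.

1.5060

P'(w) = (-5)·e^w + (-5w - 1)·1·e^w = (-5w - 6)·e^w. Since e^w > 0, the only critical point is w = -6/5.
P''(-6/5) has the same sign as -5 < 0, so this is a local maximum.
P(-6/5) = (5)·e^(-6/5) ≈ 1.5060.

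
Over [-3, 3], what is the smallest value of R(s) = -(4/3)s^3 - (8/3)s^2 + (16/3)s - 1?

R'(s) = -4s^2 - (16/3)s + 16/3, which vanishes at s = -2 and s = 2/3.
Compare values at every candidate in [-3, 3]: R(-3) = -5, R(-2) = -35/3, R(2/3) = 79/81, R(3) = -45.
The minimum over the interval is -45, attained at s = 3.

-45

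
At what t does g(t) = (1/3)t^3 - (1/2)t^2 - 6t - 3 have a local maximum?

-2

g'(t) = t^2 - t - 6. Setting g'(t) = 0 gives t ∈ {-2, 3}.
Since g''(t) = 2t - 1, we get g''(-2) = -5 < 0 ⇒ local maximum; g''(3) = 5 > 0 ⇒ local minimum.
Thus g has its local maximum at t = -2, with value 13/3.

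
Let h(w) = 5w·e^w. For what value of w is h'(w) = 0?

-1

Differentiating with the product rule gives h'(w) = (5w + 5)·e^w. Since e^w > 0, the only critical point is w = -1.
h''(-1) has the same sign as 5 > 0, so this is a local minimum.
h(-1) = (-5)·e^(-1) ≈ -1.8394.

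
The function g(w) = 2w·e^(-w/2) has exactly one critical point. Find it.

2

Differentiating with the product rule gives g'(w) = (-w + 2)·e^(-w/2). Since e^(-w/2) > 0, the only critical point is w = 2.
g''(2) has the same sign as -1 < 0, so this is a local maximum.
g(2) = (4)·e^(-1) ≈ 1.4715.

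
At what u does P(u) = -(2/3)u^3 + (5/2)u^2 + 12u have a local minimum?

Critical points: P'(u) = -2u^2 + 5u + 12 vanishes at u = -3/2, 4.
P''(u) = -4u + 5. P''(-3/2) = 11 > 0 ⇒ local minimum; P''(4) = -11 < 0 ⇒ local maximum.
Thus P has its local minimum at u = -3/2, with value -81/8.

-3/2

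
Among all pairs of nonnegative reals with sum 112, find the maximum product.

3136

With x + y = 112, the product is P(x) = x(112 − x).
P'(x) = 112 − 2x = 0 gives x = 56; P'' = −2 < 0, so this is the maximum.
P = 56·56 = 3136.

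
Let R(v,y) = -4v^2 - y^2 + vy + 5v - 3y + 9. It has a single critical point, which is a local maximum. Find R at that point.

181/15

∂R/∂v = -8v + y + 5 = 0 and ∂R/∂y = v - 2y - 3 = 0, so (v, y) = (7/15, -19/15).
The Hessian has R_{vv} = -8, R_{yy} = -2, R_{vy} = 1, giving D = 15 > 0 with R_{vv} < 0, so the point is a local maximum.
R(7/15, -19/15) = 181/15.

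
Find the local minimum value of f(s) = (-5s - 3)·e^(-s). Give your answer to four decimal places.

By the product rule, f'(s) = (5s - 2)·e^(-s). Since e^(-s) > 0, the only critical point is s = 2/5.
f''(2/5) has the same sign as 5 > 0, so this is a local minimum.
f(2/5) = (-5)·e^(-2/5) ≈ -3.3516.

-3.3516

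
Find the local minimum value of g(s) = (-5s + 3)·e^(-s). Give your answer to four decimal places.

g'(s) = (-5)·e^(-s) + (-5s + 3)·(-1)·e^(-s) = (5s - 8)·e^(-s). Since e^(-s) > 0, the only critical point is s = 8/5.
g''(8/5) has the same sign as 5 > 0, so this is a local minimum.
g(8/5) = (-5)·e^(-8/5) ≈ -1.0095.

-1.0095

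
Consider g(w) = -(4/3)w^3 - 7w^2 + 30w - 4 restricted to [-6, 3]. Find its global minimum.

-487/3

Differentiating, g'(w) = -4w^2 - 14w + 30; which vanishes at w = -5 and w = 3/2.
Evaluating at the critical points and endpoints: g(-6) = -148, g(-5) = -487/3, g(3/2) = 83/4, g(3) = -13.
Hence the absolute minimum is -487/3 at w = -5.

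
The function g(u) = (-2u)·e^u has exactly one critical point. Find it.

-1

By the product rule, g'(u) = (-2u - 2)·e^u. Since e^u > 0, the only critical point is u = -1.
g''(-1) has the same sign as -2 < 0, so this is a local maximum.
g(-1) = (2)·e^(-1) ≈ 0.7358.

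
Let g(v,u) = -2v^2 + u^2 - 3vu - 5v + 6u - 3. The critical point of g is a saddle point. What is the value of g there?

-188/17

∂g/∂v = -4v - 3u - 5 = 0 and ∂g/∂u = -3v + 2u + 6 = 0, so (v, u) = (8/17, -39/17).
The Hessian has g_{vv} = -4, g_{uu} = 2, g_{vu} = -3, giving D = -17 < 0, so the point is a saddle point.
g(8/17, -39/17) = -188/17.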